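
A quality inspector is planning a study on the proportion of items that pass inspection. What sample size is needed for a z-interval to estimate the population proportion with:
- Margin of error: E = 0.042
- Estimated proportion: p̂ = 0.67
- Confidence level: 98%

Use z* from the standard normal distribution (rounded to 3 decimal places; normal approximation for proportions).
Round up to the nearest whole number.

Using z* for proportion z-interval (normal approximation).

For 98% confidence, z* = 2.326 (from standard normal table)

Sample size formula for proportion z-interval: n = z*²p̂(1-p̂)/E²

n = 2.326² × 0.67 × 0.33 / 0.042²
  = 5.410276 × 0.2211 / 0.001764
  = 678.1247

Round up to the nearest whole number: n = 679

679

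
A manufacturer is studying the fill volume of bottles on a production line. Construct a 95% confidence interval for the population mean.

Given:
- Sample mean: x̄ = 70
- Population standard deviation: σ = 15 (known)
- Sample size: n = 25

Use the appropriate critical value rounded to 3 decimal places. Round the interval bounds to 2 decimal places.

The population standard deviation σ is known, so use a z-interval (standard normal critical value).

For 95% confidence, z* = 1.96 (from standard normal table)

Standard error: SE = σ/√n = 15/√25 = 3.000000

Margin of error: E = z* × SE = 1.96 × 3.000000 = 5.8800

Z-interval: x̄ ± E = 70 ± 5.8800 = (64.1200, 75.8800)

Rounded to 2 decimal places:

(64.12, 75.88)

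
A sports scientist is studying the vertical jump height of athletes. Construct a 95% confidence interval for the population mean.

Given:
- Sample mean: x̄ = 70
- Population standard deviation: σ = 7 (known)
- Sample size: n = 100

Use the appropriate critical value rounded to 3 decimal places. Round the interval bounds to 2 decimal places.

The population standard deviation σ is known, so use a z-interval (standard normal critical value).

For 95% confidence, z* = 1.96 (from standard normal table)

Standard error: SE = σ/√n = 7/√100 = 0.700000

Margin of error: E = z* × SE = 1.96 × 0.700000 = 1.3720

Z-interval: x̄ ± E = 70 ± 1.3720 = (68.6280, 71.3720)

Rounded to 2 decimal places:

(68.63, 71.37)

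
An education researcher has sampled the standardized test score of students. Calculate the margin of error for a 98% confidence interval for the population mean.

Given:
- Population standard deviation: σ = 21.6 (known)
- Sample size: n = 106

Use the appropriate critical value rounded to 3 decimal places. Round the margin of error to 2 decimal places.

The population standard deviation σ is known, so use the z-interval margin of error formula.

For 98% confidence, z* = 2.326 (from standard normal table)

Margin of error formula for z-interval: E = z* × σ/√n

E = 2.326 × 21.6/√106
  = 2.326 × 2.097977
  = 4.8799

Rounded to 2 decimal places:

4.88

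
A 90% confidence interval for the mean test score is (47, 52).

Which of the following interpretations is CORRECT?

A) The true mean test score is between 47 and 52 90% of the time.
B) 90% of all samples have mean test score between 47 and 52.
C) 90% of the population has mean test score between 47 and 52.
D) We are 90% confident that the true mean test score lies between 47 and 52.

A confidence interval represents our confidence in the procedure, not a probability statement about the parameter.

Key concept: If we repeated this sampling process many times and computed a 90% CI each time, about 90% of those intervals would contain the true population parameter.

For this specific interval (47, 52):
- Midpoint (point estimate): 49.5
- Margin of error: 2.5

The correct interpretation is the one stating confidence that the true parameter lies in the interval — option D.

D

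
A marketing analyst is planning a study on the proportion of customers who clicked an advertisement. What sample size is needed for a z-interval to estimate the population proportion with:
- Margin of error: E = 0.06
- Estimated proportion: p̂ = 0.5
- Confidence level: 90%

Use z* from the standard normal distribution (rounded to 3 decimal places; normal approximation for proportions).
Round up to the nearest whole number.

Using z* for proportion z-interval (normal approximation).

For 90% confidence, z* = 1.645 (from standard normal table)

Sample size formula for proportion z-interval: n = z*²p̂(1-p̂)/E²

n = 1.645² × 0.5 × 0.5 / 0.06²
  = 2.706025 × 0.25 / 0.0036
  = 187.9184

Round up to the nearest whole number: n = 188

188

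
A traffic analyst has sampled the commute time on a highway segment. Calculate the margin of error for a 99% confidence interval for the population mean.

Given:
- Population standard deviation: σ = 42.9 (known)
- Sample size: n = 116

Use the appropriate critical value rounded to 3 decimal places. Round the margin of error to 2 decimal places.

The population standard deviation σ is known, so use the z-interval margin of error formula.

For 99% confidence, z* = 2.576 (from standard normal table)

Margin of error formula for z-interval: E = z* × σ/√n

E = 2.576 × 42.9/√116
  = 2.576 × 3.983165
  = 10.2606

Rounded to 2 decimal places:

10.26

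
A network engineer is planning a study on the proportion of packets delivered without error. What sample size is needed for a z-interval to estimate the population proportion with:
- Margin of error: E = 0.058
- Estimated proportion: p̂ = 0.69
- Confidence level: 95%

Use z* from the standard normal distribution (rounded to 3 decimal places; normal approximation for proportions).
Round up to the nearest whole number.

Using z* for proportion z-interval (normal approximation).

For 95% confidence, z* = 1.96 (from standard normal table)

Sample size formula for proportion z-interval: n = z*²p̂(1-p̂)/E²

n = 1.96² × 0.69 × 0.31 / 0.058²
  = 3.8416 × 0.2139 / 0.003364
  = 244.2682

Round up to the nearest whole number: n = 245

245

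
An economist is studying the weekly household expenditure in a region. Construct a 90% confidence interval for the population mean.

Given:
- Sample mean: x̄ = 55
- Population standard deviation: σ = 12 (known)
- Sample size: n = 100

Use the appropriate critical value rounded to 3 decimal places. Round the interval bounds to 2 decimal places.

The population standard deviation σ is known, so use a z-interval (standard normal critical value).

For 90% confidence, z* = 1.645 (from standard normal table)

Standard error: SE = σ/√n = 12/√100 = 1.200000

Margin of error: E = z* × SE = 1.645 × 1.200000 = 1.9740

Z-interval: x̄ ± E = 55 ± 1.9740 = (53.0260, 56.9740)

Rounded to 2 decimal places:

(53.03, 56.97)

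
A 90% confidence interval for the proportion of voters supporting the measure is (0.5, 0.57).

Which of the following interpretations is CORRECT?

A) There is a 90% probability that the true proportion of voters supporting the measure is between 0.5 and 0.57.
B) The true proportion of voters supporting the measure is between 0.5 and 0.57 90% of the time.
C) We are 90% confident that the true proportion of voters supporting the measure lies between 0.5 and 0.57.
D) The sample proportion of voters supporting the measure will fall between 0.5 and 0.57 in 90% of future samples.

A confidence interval represents our confidence in the procedure, not a probability statement about the parameter.

Key concept: If we repeated this sampling process many times and computed a 90% CI each time, about 90% of those intervals would contain the true population parameter.

For this specific interval (0.5, 0.57):
- Midpoint (point estimate): 0.535
- Margin of error: 0.035

The correct interpretation is the one stating confidence that the true parameter lies in the interval — option C.

C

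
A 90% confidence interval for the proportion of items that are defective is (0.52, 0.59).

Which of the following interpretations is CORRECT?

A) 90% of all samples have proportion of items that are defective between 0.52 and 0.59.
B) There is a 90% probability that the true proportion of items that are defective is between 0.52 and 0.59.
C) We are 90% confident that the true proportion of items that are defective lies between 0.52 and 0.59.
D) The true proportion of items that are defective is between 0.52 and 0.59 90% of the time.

A confidence interval represents our confidence in the procedure, not a probability statement about the parameter.

Key concept: If we repeated this sampling process many times and computed a 90% CI each time, about 90% of those intervals would contain the true population parameter.

For this specific interval (0.52, 0.59):
- Midpoint (point estimate): 0.555
- Margin of error: 0.035

The correct interpretation is the one stating confidence that the true parameter lies in the interval — option C.

C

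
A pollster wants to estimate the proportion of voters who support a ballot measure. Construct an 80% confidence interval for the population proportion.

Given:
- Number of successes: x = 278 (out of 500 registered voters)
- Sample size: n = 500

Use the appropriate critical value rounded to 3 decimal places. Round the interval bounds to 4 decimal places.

Sample proportion: p̂ = 278/500 = 0.556000

Check conditions for normal approximation:
  np̂ = 278 ≥ 10 ✓
  n(1-p̂) = 222 ≥ 10 ✓

The sample is large enough, so use a z-interval (normal approximation) for the proportion.

For 80% confidence, z* = 1.282 (from standard normal table)

Standard error: SE = √(p̂(1-p̂)/n) = √(0.556000×0.444000/500) = 0.02221999

Margin of error: E = z* × SE = 1.282 × 0.02221999 = 0.028486

Z-interval: p̂ ± E = 0.556000 ± 0.028486 = (0.527514, 0.584486)

Rounded to 4 decimal places:

(0.5275, 0.5845)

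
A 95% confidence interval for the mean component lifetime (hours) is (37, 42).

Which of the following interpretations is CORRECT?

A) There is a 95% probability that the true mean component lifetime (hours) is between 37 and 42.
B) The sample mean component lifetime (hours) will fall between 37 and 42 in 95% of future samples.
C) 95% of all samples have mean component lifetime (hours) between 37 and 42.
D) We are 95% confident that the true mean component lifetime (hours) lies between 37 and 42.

A confidence interval represents our confidence in the procedure, not a probability statement about the parameter.

Key concept: If we repeated this sampling process many times and computed a 95% CI each time, about 95% of those intervals would contain the true population parameter.

For this specific interval (37, 42):
- Midpoint (point estimate): 39.5
- Margin of error: 2.5

The correct interpretation is the one stating confidence that the true parameter lies in the interval — option D.

D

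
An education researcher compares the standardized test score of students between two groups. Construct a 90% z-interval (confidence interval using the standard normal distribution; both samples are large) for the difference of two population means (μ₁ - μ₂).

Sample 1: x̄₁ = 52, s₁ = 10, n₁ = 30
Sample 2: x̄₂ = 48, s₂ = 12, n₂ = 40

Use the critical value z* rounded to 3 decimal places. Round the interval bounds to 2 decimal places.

Both samples are large (n₁ = 30 ≥ 30, n₂ = 40 ≥ 30), so a z-interval for the difference of means applies.

Point estimate: x̄₁ - x̄₂ = 52 - 48 = 4

Standard error: SE = √(s₁²/n₁ + s₂²/n₂)
= √(10²/30 + 12²/40)
= √(3.333333 + 3.600000)
= 2.633122

For 90% confidence, z* = 1.645 (from standard normal table)
Margin of error: E = z* × SE = 1.645 × 2.633122 = 4.3315

Z-interval: (x̄₁ - x̄₂) ± E = 4 ± 4.3315 = (-0.3315, 8.3315)

Rounded to 2 decimal places:

(-0.33, 8.33)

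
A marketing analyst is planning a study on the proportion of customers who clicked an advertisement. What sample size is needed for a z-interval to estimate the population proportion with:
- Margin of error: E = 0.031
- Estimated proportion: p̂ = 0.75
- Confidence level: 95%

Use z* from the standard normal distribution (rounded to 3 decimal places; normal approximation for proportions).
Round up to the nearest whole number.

Using z* for proportion z-interval (normal approximation).

For 95% confidence, z* = 1.96 (from standard normal table)

Sample size formula for proportion z-interval: n = z*²p̂(1-p̂)/E²

n = 1.96² × 0.75 × 0.25 / 0.031²
  = 3.8416 × 0.1875 / 0.000961
  = 749.5317

Round up to the nearest whole number: n = 750

750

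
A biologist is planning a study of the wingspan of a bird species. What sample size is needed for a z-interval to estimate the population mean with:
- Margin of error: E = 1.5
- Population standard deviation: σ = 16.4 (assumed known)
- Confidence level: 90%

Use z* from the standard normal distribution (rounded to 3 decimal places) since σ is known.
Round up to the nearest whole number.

Using z* since population σ is known (z-interval formula).

For 90% confidence, z* = 1.645 (from standard normal table)

Sample size formula for z-interval: n = (z*σ/E)²

n = (1.645 × 16.4 / 1.5)²
  = (17.985333)²
  = 323.4722

Round up to the nearest whole number: n = 324

324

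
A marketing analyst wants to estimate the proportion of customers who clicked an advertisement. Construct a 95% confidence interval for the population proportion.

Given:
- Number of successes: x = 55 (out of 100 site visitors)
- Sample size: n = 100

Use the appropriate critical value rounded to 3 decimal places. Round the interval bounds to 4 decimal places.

Sample proportion: p̂ = 55/100 = 0.550000

Check conditions for normal approximation:
  np̂ = 55 ≥ 10 ✓
  n(1-p̂) = 45 ≥ 10 ✓

The sample is large enough, so use a z-interval (normal approximation) for the proportion.

For 95% confidence, z* = 1.96 (from standard normal table)

Standard error: SE = √(p̂(1-p̂)/n) = √(0.550000×0.450000/100) = 0.04974937

Margin of error: E = z* × SE = 1.96 × 0.04974937 = 0.097509

Z-interval: p̂ ± E = 0.550000 ± 0.097509 = (0.452491, 0.647509)

Rounded to 4 decimal places:

(0.4525, 0.6475)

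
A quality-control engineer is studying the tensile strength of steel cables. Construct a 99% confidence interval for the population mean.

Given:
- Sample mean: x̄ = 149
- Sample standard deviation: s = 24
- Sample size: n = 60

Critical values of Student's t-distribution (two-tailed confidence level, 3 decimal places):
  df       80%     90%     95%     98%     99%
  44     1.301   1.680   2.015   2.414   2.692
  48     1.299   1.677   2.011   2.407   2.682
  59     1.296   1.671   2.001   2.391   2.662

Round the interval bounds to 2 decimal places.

The population standard deviation σ is unknown (only the sample standard deviation s is given), so use a t-interval with df = n - 1 = 60 - 1 = 59.

For 99% confidence with df = 59, t* = 2.662 (from t-table)

Standard error: SE = s/√n = 24/√60 = 3.098387

Margin of error: E = t* × SE = 2.662 × 3.098387 = 8.2479

T-interval: x̄ ± E = 149 ± 8.2479 = (140.7521, 157.2479)

Rounded to 2 decimal places:

(140.75, 157.25)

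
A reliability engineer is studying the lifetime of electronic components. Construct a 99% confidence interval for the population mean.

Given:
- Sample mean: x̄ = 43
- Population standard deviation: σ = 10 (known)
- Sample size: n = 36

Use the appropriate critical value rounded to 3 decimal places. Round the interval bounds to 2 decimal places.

The population standard deviation σ is known, so use a z-interval (standard normal critical value).

For 99% confidence, z* = 2.576 (from standard normal table)

Standard error: SE = σ/√n = 10/√36 = 1.666667

Margin of error: E = z* × SE = 2.576 × 1.666667 = 4.2933

Z-interval: x̄ ± E = 43 ± 4.2933 = (38.7067, 47.2933)

Rounded to 2 decimal places:

(38.71, 47.29)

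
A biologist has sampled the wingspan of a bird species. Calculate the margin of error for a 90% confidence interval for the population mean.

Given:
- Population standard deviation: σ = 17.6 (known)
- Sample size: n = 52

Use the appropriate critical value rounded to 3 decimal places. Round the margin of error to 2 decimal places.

The population standard deviation σ is known, so use the z-interval margin of error formula.

For 90% confidence, z* = 1.645 (from standard normal table)

Margin of error formula for z-interval: E = z* × σ/√n

E = 1.645 × 17.6/√52
  = 1.645 × 2.440681
  = 4.0149

Rounded to 2 decimal places:

4.01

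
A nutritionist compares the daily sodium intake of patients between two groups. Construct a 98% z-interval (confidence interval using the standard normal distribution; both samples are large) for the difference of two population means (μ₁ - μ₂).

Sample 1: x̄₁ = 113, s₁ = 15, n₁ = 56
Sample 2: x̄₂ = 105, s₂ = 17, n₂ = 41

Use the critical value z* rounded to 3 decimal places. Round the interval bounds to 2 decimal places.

Both samples are large (n₁ = 56 ≥ 30, n₂ = 41 ≥ 30), so a z-interval for the difference of means applies.

Point estimate: x̄₁ - x̄₂ = 113 - 105 = 8

Standard error: SE = √(s₁²/n₁ + s₂²/n₂)
= √(15²/56 + 17²/41)
= √(4.017857 + 7.048780)
= 3.326656

For 98% confidence, z* = 2.326 (from standard normal table)
Margin of error: E = z* × SE = 2.326 × 3.326656 = 7.7378

Z-interval: (x̄₁ - x̄₂) ± E = 8 ± 7.7378 = (0.2622, 15.7378)

Rounded to 2 decimal places:

(0.26, 15.74)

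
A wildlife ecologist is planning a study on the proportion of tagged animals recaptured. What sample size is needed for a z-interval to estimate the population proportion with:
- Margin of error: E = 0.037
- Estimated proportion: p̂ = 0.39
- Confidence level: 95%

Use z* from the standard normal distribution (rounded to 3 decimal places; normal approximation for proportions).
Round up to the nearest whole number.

Using z* for proportion z-interval (normal approximation).

For 95% confidence, z* = 1.96 (from standard normal table)

Sample size formula for proportion z-interval: n = z*²p̂(1-p̂)/E²

n = 1.96² × 0.39 × 0.61 / 0.037²
  = 3.8416 × 0.2379 / 0.001369
  = 667.5797

Round up to the nearest whole number: n = 668

668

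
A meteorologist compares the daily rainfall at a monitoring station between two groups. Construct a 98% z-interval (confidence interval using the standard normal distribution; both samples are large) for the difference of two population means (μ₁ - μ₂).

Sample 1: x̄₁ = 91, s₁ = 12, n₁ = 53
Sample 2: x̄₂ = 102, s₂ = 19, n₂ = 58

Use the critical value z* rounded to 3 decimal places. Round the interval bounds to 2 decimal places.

Both samples are large (n₁ = 53 ≥ 30, n₂ = 58 ≥ 30), so a z-interval for the difference of means applies.

Point estimate: x̄₁ - x̄₂ = 91 - 102 = -11

Standard error: SE = √(s₁²/n₁ + s₂²/n₂)
= √(12²/53 + 19²/58)
= √(2.716981 + 6.224138)
= 2.990170

For 98% confidence, z* = 2.326 (from standard normal table)
Margin of error: E = z* × SE = 2.326 × 2.990170 = 6.9551

Z-interval: (x̄₁ - x̄₂) ± E = -11 ± 6.9551 = (-17.9551, -4.0449)

Rounded to 2 decimal places:

(-17.96, -4.04)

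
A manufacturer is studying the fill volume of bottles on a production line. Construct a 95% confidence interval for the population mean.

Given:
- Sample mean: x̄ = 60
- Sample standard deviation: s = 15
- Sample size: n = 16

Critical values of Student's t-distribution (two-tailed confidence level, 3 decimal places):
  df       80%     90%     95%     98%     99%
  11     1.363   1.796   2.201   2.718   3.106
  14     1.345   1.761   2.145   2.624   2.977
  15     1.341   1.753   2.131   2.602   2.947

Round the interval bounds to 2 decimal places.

The population standard deviation σ is unknown (only the sample standard deviation s is given), so use a t-interval with df = n - 1 = 16 - 1 = 15.

For 95% confidence with df = 15, t* = 2.131 (from t-table)

Standard error: SE = s/√n = 15/√16 = 3.750000

Margin of error: E = t* × SE = 2.131 × 3.750000 = 7.9912

T-interval: x̄ ± E = 60 ± 7.9912 = (52.0087, 67.9912)

Rounded to 2 decimal places:

(52.01, 67.99)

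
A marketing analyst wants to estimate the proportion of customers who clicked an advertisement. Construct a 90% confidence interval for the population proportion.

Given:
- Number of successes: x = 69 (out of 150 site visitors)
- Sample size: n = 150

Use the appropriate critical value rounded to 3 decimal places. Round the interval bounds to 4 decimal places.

Sample proportion: p̂ = 69/150 = 0.460000

Check conditions for normal approximation:
  np̂ = 69 ≥ 10 ✓
  n(1-p̂) = 81 ≥ 10 ✓

The sample is large enough, so use a z-interval (normal approximation) for the proportion.

For 90% confidence, z* = 1.645 (from standard normal table)

Standard error: SE = √(p̂(1-p̂)/n) = √(0.460000×0.540000/150) = 0.04069398

Margin of error: E = z* × SE = 1.645 × 0.04069398 = 0.066942

Z-interval: p̂ ± E = 0.460000 ± 0.066942 = (0.393058, 0.526942)

Rounded to 4 decimal places:

(0.3931, 0.5269)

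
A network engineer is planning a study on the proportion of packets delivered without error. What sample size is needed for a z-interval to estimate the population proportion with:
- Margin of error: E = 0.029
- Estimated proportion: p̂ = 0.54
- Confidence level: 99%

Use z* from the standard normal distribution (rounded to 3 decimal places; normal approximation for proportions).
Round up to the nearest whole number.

Using z* for proportion z-interval (normal approximation).

For 99% confidence, z* = 2.576 (from standard normal table)

Sample size formula for proportion z-interval: n = z*²p̂(1-p̂)/E²

n = 2.576² × 0.54 × 0.46 / 0.029²
  = 6.635776 × 0.2484 / 0.000841
  = 1959.9605

Round up to the nearest whole number: n = 1960

1960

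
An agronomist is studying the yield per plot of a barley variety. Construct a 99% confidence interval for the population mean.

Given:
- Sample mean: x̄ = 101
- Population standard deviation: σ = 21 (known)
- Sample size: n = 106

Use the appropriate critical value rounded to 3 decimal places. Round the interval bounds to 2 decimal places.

The population standard deviation σ is known, so use a z-interval (standard normal critical value).

For 99% confidence, z* = 2.576 (from standard normal table)

Standard error: SE = σ/√n = 21/√106 = 2.039700

Margin of error: E = z* × SE = 2.576 × 2.039700 = 5.2543

Z-interval: x̄ ± E = 101 ± 5.2543 = (95.7457, 106.2543)

Rounded to 2 decimal places:

(95.75, 106.25)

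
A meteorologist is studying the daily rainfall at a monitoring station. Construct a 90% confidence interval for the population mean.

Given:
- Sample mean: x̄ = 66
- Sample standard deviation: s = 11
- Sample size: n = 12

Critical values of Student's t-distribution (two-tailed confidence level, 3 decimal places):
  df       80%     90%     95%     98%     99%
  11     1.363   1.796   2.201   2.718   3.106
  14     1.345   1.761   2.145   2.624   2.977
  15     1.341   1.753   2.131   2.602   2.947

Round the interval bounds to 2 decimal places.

The population standard deviation σ is unknown (only the sample standard deviation s is given), so use a t-interval with df = n - 1 = 12 - 1 = 11.

For 90% confidence with df = 11, t* = 1.796 (from t-table)

Standard error: SE = s/√n = 11/√12 = 3.175426

Margin of error: E = t* × SE = 1.796 × 3.175426 = 5.7031

T-interval: x̄ ± E = 66 ± 5.7031 = (60.2969, 71.7031)

Rounded to 2 decimal places:

(60.30, 71.70)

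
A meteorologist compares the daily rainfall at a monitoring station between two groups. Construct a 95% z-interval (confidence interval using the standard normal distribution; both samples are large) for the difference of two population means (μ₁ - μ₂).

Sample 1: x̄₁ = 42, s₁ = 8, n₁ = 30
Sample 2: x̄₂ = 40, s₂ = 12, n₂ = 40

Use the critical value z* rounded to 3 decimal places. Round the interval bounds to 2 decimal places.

Both samples are large (n₁ = 30 ≥ 30, n₂ = 40 ≥ 30), so a z-interval for the difference of means applies.

Point estimate: x̄₁ - x̄₂ = 42 - 40 = 2

Standard error: SE = √(s₁²/n₁ + s₂²/n₂)
= √(8²/30 + 12²/40)
= √(2.133333 + 3.600000)
= 2.394438

For 95% confidence, z* = 1.96 (from standard normal table)
Margin of error: E = z* × SE = 1.96 × 2.394438 = 4.6931

Z-interval: (x̄₁ - x̄₂) ± E = 2 ± 4.6931 = (-2.6931, 6.6931)

Rounded to 2 decimal places:

(-2.69, 6.69)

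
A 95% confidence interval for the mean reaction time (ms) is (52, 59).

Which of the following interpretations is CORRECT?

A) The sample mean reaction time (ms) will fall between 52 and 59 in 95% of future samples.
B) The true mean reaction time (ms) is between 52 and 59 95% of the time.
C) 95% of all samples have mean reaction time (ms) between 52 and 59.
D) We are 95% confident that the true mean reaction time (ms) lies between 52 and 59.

A confidence interval represents our confidence in the procedure, not a probability statement about the parameter.

Key concept: If we repeated this sampling process many times and computed a 95% CI each time, about 95% of those intervals would contain the true population parameter.

For this specific interval (52, 59):
- Midpoint (point estimate): 55.5
- Margin of error: 3.5

The correct interpretation is the one stating confidence that the true parameter lies in the interval — option D.

D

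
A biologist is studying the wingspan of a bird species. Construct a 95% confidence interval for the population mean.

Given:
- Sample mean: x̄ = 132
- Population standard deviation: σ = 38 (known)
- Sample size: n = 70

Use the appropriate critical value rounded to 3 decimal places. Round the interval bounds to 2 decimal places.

The population standard deviation σ is known, so use a z-interval (standard normal critical value).

For 95% confidence, z* = 1.96 (from standard normal table)

Standard error: SE = σ/√n = 38/√70 = 4.541869

Margin of error: E = z* × SE = 1.96 × 4.541869 = 8.9021

Z-interval: x̄ ± E = 132 ± 8.9021 = (123.0979, 140.9021)

Rounded to 2 decimal places:

(123.10, 140.90)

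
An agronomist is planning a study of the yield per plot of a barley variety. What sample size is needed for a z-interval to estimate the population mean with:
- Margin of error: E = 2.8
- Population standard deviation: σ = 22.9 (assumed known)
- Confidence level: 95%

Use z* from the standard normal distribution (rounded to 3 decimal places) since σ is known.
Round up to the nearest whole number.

Using z* since population σ is known (z-interval formula).

For 95% confidence, z* = 1.96 (from standard normal table)

Sample size formula for z-interval: n = (z*σ/E)²

n = (1.96 × 22.9 / 2.8)²
  = (16.030000)²
  = 256.9609

Round up to the nearest whole number: n = 257

257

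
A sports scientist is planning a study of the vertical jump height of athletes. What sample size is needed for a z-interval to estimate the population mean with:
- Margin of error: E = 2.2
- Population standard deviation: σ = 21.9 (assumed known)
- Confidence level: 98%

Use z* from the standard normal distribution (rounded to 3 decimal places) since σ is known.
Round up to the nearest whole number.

Using z* since population σ is known (z-interval formula).

For 98% confidence, z* = 2.326 (from standard normal table)

Sample size formula for z-interval: n = (z*σ/E)²

n = (2.326 × 21.9 / 2.2)²
  = (23.154273)²
  = 536.1203

Round up to the nearest whole number: n = 537

537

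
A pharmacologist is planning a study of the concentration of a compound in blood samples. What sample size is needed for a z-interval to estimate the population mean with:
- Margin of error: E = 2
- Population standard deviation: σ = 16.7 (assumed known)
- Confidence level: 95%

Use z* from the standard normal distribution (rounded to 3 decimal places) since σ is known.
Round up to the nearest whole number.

Using z* since population σ is known (z-interval formula).

For 95% confidence, z* = 1.96 (from standard normal table)

Sample size formula for z-interval: n = (z*σ/E)²

n = (1.96 × 16.7 / 2)²
  = (16.366000)²
  = 267.8460

Round up to the nearest whole number: n = 268

268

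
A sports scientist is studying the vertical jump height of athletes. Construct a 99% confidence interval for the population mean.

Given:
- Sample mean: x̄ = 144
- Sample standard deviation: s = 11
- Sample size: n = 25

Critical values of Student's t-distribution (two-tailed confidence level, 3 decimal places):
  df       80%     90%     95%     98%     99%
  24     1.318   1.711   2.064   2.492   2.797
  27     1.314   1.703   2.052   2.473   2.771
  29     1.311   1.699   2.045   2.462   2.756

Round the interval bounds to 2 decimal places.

The population standard deviation σ is unknown (only the sample standard deviation s is given), so use a t-interval with df = n - 1 = 25 - 1 = 24.

For 99% confidence with df = 24, t* = 2.797 (from t-table)

Standard error: SE = s/√n = 11/√25 = 2.200000

Margin of error: E = t* × SE = 2.797 × 2.200000 = 6.1534

T-interval: x̄ ± E = 144 ± 6.1534 = (137.8466, 150.1534)

Rounded to 2 decimal places:

(137.85, 150.15)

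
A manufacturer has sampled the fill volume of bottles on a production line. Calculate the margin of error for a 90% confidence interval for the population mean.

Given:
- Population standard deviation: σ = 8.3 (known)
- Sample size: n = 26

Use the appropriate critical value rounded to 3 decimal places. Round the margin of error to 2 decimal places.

The population standard deviation σ is known, so use the z-interval margin of error formula.

For 90% confidence, z* = 1.645 (from standard normal table)

Margin of error formula for z-interval: E = z* × σ/√n

E = 1.645 × 8.3/√26
  = 1.645 × 1.627764
  = 2.6777

Rounded to 2 decimal places:

2.68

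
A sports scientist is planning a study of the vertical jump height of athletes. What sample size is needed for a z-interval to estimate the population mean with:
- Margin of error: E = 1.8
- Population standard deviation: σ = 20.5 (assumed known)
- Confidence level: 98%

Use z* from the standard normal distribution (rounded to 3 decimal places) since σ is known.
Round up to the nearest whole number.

Using z* since population σ is known (z-interval formula).

For 98% confidence, z* = 2.326 (from standard normal table)

Sample size formula for z-interval: n = (z*σ/E)²

n = (2.326 × 20.5 / 1.8)²
  = (26.490556)²
  = 701.7495

Round up to the nearest whole number: n = 702

702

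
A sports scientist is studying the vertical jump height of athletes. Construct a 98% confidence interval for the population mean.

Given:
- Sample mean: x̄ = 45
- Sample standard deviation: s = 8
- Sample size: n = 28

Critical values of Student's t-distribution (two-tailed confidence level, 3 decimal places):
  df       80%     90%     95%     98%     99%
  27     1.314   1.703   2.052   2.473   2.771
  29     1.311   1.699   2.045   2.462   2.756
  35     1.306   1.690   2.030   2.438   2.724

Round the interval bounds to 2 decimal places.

The population standard deviation σ is unknown (only the sample standard deviation s is given), so use a t-interval with df = n - 1 = 28 - 1 = 27.

For 98% confidence with df = 27, t* = 2.473 (from t-table)

Standard error: SE = s/√n = 8/√28 = 1.511858

Margin of error: E = t* × SE = 2.473 × 1.511858 = 3.7388

T-interval: x̄ ± E = 45 ± 3.7388 = (41.2612, 48.7388)

Rounded to 2 decimal places:

(41.26, 48.74)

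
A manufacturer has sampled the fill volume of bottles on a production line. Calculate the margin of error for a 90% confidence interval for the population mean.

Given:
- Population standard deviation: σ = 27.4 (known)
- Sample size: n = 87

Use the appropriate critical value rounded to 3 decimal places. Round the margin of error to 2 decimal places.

The population standard deviation σ is known, so use the z-interval margin of error formula.

For 90% confidence, z* = 1.645 (from standard normal table)

Margin of error formula for z-interval: E = z* × σ/√n

E = 1.645 × 27.4/√87
  = 1.645 × 2.937588
  = 4.8323

Rounded to 2 decimal places:

4.83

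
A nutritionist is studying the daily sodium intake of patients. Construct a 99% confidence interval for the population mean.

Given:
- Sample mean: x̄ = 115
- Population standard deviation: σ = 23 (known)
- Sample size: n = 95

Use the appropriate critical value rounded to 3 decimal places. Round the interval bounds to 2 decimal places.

The population standard deviation σ is known, so use a z-interval (standard normal critical value).

For 99% confidence, z* = 2.576 (from standard normal table)

Standard error: SE = σ/√n = 23/√95 = 2.359750

Margin of error: E = z* × SE = 2.576 × 2.359750 = 6.0787

Z-interval: x̄ ± E = 115 ± 6.0787 = (108.9213, 121.0787)

Rounded to 2 decimal places:

(108.92, 121.08)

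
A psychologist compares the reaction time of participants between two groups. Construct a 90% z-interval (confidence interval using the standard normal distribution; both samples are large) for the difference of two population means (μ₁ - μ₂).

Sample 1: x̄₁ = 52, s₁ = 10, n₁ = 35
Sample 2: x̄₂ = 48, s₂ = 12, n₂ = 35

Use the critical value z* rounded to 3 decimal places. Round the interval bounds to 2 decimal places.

Both samples are large (n₁ = 35 ≥ 30, n₂ = 35 ≥ 30), so a z-interval for the difference of means applies.

Point estimate: x̄₁ - x̄₂ = 52 - 48 = 4

Standard error: SE = √(s₁²/n₁ + s₂²/n₂)
= √(10²/35 + 12²/35)
= √(2.857143 + 4.114286)
= 2.640346

For 90% confidence, z* = 1.645 (from standard normal table)
Margin of error: E = z* × SE = 1.645 × 2.640346 = 4.3434

Z-interval: (x̄₁ - x̄₂) ± E = 4 ± 4.3434 = (-0.3434, 8.3434)

Rounded to 2 decimal places:

(-0.34, 8.34)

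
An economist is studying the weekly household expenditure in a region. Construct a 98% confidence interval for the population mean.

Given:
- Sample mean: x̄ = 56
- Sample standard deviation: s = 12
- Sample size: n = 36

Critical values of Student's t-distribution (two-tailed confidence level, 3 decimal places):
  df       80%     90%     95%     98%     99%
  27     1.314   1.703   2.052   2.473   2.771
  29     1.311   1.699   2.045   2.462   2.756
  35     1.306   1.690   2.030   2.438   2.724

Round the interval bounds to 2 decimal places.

The population standard deviation σ is unknown (only the sample standard deviation s is given), so use a t-interval with df = n - 1 = 36 - 1 = 35.

For 98% confidence with df = 35, t* = 2.438 (from t-table)

Standard error: SE = s/√n = 12/√36 = 2.000000

Margin of error: E = t* × SE = 2.438 × 2.000000 = 4.8760

T-interval: x̄ ± E = 56 ± 4.8760 = (51.1240, 60.8760)

Rounded to 2 decimal places:

(51.12, 60.88)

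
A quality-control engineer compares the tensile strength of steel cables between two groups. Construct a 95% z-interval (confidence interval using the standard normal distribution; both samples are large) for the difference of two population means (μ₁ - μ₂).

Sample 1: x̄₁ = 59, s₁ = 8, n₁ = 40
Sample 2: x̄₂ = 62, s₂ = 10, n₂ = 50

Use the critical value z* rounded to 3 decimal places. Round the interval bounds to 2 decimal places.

Both samples are large (n₁ = 40 ≥ 30, n₂ = 50 ≥ 30), so a z-interval for the difference of means applies.

Point estimate: x̄₁ - x̄₂ = 59 - 62 = -3

Standard error: SE = √(s₁²/n₁ + s₂²/n₂)
= √(8²/40 + 10²/50)
= √(1.600000 + 2.000000)
= 1.897367

For 95% confidence, z* = 1.96 (from standard normal table)
Margin of error: E = z* × SE = 1.96 × 1.897367 = 3.7188

Z-interval: (x̄₁ - x̄₂) ± E = -3 ± 3.7188 = (-6.7188, 0.7188)

Rounded to 2 decimal places:

(-6.72, 0.72)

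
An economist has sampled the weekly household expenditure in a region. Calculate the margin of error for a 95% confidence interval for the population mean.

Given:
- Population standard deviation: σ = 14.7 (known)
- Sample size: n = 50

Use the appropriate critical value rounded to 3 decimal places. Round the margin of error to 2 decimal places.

The population standard deviation σ is known, so use the z-interval margin of error formula.

For 95% confidence, z* = 1.96 (from standard normal table)

Margin of error formula for z-interval: E = z* × σ/√n

E = 1.96 × 14.7/√50
  = 1.96 × 2.078894
  = 4.0746

Rounded to 2 decimal places:

4.07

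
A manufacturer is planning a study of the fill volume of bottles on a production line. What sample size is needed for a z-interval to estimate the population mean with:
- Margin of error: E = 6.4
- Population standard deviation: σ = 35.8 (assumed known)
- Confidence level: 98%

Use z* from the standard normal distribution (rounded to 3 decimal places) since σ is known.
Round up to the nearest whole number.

Using z* since population σ is known (z-interval formula).

For 98% confidence, z* = 2.326 (from standard normal table)

Sample size formula for z-interval: n = (z*σ/E)²

n = (2.326 × 35.8 / 6.4)²
  = (13.011062)²
  = 169.2877

Round up to the nearest whole number: n = 170

170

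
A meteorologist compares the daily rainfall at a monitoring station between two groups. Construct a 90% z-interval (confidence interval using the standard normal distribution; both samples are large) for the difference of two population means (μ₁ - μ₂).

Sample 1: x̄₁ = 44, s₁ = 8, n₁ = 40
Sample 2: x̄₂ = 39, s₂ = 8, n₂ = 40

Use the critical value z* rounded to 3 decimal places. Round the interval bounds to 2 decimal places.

Both samples are large (n₁ = 40 ≥ 30, n₂ = 40 ≥ 30), so a z-interval for the difference of means applies.

Point estimate: x̄₁ - x̄₂ = 44 - 39 = 5

Standard error: SE = √(s₁²/n₁ + s₂²/n₂)
= √(8²/40 + 8²/40)
= √(1.600000 + 1.600000)
= 1.788854

For 90% confidence, z* = 1.645 (from standard normal table)
Margin of error: E = z* × SE = 1.645 × 1.788854 = 2.9427

Z-interval: (x̄₁ - x̄₂) ± E = 5 ± 2.9427 = (2.0573, 7.9427)

Rounded to 2 decimal places:

(2.06, 7.94)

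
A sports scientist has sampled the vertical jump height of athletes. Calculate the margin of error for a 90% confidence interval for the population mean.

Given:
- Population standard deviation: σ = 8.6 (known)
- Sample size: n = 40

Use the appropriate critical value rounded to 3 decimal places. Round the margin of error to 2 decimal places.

The population standard deviation σ is known, so use the z-interval margin of error formula.

For 90% confidence, z* = 1.645 (from standard normal table)

Margin of error formula for z-interval: E = z* × σ/√n

E = 1.645 × 8.6/√40
  = 1.645 × 1.359779
  = 2.2368

Rounded to 2 decimal places:

2.24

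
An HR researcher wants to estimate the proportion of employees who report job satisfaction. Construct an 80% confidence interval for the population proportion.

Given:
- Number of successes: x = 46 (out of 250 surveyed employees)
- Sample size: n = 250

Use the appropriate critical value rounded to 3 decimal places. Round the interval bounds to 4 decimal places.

Sample proportion: p̂ = 46/250 = 0.184000

Check conditions for normal approximation:
  np̂ = 46 ≥ 10 ✓
  n(1-p̂) = 204 ≥ 10 ✓

The sample is large enough, so use a z-interval (normal approximation) for the proportion.

For 80% confidence, z* = 1.282 (from standard normal table)

Standard error: SE = √(p̂(1-p̂)/n) = √(0.184000×0.816000/250) = 0.02450665

Margin of error: E = z* × SE = 1.282 × 0.02450665 = 0.031418

Z-interval: p̂ ± E = 0.184000 ± 0.031418 = (0.152582, 0.215418)

Rounded to 4 decimal places:

(0.1526, 0.2154)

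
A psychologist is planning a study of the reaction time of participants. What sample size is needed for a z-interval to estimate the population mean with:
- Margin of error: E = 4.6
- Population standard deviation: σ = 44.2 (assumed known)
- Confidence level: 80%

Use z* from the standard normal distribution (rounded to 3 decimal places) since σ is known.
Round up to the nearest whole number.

Using z* since population σ is known (z-interval formula).

For 80% confidence, z* = 1.282 (from standard normal table)

Sample size formula for z-interval: n = (z*σ/E)²

n = (1.282 × 44.2 / 4.6)²
  = (12.318348)²
  = 151.7417

Round up to the nearest whole number: n = 152

152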